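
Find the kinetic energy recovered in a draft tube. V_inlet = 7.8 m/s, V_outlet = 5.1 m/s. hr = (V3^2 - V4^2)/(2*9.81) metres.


hr = (7.8^2 - 5.1^2) / (2*9.81) = 1.7752 m


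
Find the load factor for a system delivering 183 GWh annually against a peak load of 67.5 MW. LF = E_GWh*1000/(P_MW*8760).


LF = 183 * 1000 / (67.5 * 8760) = 0.3095


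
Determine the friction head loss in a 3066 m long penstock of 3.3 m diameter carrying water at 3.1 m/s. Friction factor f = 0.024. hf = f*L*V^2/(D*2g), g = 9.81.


hf = 0.024 * 3066 * 3.1^2 / (3.3 * 2 * 9.81) = 10.9218 m


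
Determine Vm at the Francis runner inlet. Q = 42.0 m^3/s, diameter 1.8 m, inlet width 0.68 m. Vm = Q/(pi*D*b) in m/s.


Vm = 42.0 / (pi * 1.8 * 0.68) = 10.9224 m/s


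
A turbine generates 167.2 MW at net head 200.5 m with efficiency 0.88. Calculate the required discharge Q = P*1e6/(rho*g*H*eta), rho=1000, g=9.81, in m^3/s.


Q = 167.2 * 1e6 / (1000 * 9.81 * 200.5 * 0.88) = 96.5985 m^3/s


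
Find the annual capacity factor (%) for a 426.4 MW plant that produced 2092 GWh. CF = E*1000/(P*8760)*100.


CF = 2092 * 1000 / (426.4 * 8760) * 100 = 56.0068 %


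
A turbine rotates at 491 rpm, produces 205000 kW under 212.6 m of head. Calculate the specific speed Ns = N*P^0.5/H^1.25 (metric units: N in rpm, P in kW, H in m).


Ns = 491 * 205000^0.5 / 212.6^1.25 = 273.8447


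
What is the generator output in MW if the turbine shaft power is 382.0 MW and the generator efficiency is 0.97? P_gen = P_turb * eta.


P_gen = 382.0 * 0.97 = 370.5400 MW


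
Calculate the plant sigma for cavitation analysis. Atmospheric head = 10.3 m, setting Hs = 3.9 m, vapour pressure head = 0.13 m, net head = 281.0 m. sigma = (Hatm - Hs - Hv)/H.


sigma = (10.3 - 3.9 - 0.13) / 281.0 = 0.0223


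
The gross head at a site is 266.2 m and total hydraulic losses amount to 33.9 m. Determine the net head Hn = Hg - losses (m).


Hn = 266.2 - 33.9 = 232.3000 m


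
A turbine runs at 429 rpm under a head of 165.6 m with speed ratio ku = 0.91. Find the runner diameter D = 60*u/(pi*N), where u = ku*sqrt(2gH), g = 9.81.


u = 0.91 * sqrt(2*9.81*165.6) = 51.8706 m/s
D = 60 * 51.8706 / (pi * 429) = 2.3092 m


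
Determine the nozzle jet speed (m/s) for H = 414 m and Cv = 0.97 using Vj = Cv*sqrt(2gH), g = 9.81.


Vj = 0.97 * sqrt(2*9.81*414) = 87.4221 m/s


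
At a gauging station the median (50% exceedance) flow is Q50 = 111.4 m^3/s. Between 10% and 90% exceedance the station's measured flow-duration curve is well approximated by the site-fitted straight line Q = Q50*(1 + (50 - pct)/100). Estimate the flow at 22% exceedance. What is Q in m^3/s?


Q = 111.4 * (1 + (50 - 22)/100) = 142.5920 m^3/s


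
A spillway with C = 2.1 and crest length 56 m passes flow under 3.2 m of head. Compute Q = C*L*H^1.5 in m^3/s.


Q = 2.1 * 56 * 3.2^1.5 = 673.1817 m^3/s


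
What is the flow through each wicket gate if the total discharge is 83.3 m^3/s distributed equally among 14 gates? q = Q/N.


q = 83.3 / 14 = 5.9500 m^3/s


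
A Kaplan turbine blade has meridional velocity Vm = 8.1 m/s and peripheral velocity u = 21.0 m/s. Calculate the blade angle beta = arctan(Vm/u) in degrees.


beta = arctan(8.1 / 21.0) = 21.0923 degrees


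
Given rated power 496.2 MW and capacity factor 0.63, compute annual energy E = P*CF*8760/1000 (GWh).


E = 496.2 * 0.63 * 8760 / 1000 = 2738.4286 GWh


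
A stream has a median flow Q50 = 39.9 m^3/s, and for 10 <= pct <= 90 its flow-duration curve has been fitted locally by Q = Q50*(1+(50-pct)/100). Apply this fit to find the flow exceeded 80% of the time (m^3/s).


Q = 39.9 * (1 + (50 - 80)/100) = 27.9300 m^3/s


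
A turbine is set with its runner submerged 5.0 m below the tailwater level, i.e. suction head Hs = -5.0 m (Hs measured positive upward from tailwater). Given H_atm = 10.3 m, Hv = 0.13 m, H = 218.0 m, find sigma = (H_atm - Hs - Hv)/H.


sigma = (10.3 - (-5.0) - 0.13) / 218.0 = 0.0696


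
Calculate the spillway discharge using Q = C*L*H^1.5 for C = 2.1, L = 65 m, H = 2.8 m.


Q = 2.1 * 65 * 2.8^1.5 = 639.5429 m^3/s


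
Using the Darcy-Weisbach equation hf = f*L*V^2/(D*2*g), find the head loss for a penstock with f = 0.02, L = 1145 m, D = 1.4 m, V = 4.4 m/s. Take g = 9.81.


hf = 0.02 * 1145 * 4.4^2 / (1.4 * 2 * 9.81) = 16.1404 m


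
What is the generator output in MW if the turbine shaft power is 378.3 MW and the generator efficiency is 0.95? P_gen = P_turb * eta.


P_gen = 378.3 * 0.95 = 359.3850 MW


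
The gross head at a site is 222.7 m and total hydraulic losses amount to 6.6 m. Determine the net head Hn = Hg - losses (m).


Hn = 222.7 - 6.6 = 216.1000 m


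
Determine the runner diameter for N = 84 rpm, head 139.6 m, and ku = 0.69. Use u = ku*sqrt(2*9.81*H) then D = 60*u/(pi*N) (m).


u = 0.69 * sqrt(2*9.81*139.6) = 36.1111 m/s
D = 60 * 36.1111 / (pi * 84) = 8.2104 m


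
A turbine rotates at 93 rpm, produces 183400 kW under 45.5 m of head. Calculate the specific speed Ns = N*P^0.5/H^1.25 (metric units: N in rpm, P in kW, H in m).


Ns = 93 * 183400^0.5 / 45.5^1.25 = 337.0299


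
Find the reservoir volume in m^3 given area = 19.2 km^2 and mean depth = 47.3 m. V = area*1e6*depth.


V = 19.2 * 1e6 * 47.3 = 9.0816e+08 m^3


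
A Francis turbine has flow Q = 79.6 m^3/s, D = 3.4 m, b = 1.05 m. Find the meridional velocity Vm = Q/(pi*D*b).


Vm = 79.6 / (pi * 3.4 * 1.05) = 7.0973 m/s


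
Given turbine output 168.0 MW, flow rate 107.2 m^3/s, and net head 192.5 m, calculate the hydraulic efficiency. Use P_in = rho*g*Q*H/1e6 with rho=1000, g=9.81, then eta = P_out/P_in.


P_in = 1000 * 9.81 * 107.2 * 192.5 / 1e6 = 202.4392 MW
eta = 168.0 / 202.4392 = 0.8299


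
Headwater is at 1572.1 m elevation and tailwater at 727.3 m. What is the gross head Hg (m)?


Hg = 1572.1 - 727.3 = 844.8000 m


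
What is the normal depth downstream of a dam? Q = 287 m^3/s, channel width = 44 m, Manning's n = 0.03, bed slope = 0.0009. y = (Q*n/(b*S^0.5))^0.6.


y = (287 * 0.03 / (44 * 0.0009^0.5))^0.6 = 3.0808 m


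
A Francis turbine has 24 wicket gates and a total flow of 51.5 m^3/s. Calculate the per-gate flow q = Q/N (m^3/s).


q = 51.5 / 24 = 2.1458 m^3/s


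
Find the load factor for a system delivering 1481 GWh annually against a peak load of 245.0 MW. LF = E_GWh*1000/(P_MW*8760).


LF = 1481 * 1000 / (245.0 * 8760) = 0.6901


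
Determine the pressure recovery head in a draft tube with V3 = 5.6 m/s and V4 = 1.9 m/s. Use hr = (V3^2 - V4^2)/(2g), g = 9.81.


hr = (5.6^2 - 1.9^2) / (2*9.81) = 1.4144 m


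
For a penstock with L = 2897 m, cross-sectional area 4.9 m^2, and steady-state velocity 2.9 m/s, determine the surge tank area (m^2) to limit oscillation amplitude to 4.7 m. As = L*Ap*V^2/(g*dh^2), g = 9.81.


As = 2897 * 4.9 * 2.9^2 / (9.81 * 4.7^2) = 550.9039 m^2


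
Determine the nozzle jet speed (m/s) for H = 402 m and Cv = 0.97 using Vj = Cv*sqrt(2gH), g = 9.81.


Vj = 0.97 * sqrt(2*9.81*402) = 86.1458 m/s


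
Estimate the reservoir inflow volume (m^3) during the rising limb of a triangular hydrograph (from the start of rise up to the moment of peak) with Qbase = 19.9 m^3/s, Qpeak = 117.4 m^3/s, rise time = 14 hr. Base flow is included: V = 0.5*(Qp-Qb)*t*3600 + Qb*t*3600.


V = 0.5*(117.4 - 19.9)*14*3600 + 19.9*14*3600 = 3.4600e+06 m^3


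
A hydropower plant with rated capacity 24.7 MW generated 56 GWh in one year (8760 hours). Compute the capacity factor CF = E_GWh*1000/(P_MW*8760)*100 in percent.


CF = 56 * 1000 / (24.7 * 8760) * 100 = 25.8814 %


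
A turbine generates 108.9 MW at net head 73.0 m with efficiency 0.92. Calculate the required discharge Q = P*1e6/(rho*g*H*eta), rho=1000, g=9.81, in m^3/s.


Q = 108.9 * 1e6 / (1000 * 9.81 * 73.0 * 0.92) = 165.2906 m^3/s


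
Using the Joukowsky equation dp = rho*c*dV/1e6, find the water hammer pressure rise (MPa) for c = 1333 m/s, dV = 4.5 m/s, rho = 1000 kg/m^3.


dp = 1000 * 1333 * 4.5 / 1e6 = 5.9985 MPa


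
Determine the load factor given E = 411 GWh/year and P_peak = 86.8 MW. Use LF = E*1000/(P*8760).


LF = 411 * 1000 / (86.8 * 8760) = 0.5405


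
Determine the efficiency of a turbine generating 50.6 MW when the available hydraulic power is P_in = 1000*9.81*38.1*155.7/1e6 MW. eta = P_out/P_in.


P_in = 1000 * 9.81 * 38.1 * 155.7 / 1e6 = 58.1946 MW
eta = 50.6 / 58.1946 = 0.8695


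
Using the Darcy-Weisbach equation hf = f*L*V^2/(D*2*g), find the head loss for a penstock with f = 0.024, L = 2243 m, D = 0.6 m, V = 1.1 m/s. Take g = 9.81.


hf = 0.024 * 2243 * 1.1^2 / (0.6 * 2 * 9.81) = 5.5332 m


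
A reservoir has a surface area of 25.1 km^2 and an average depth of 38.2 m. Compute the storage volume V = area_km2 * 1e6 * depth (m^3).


V = 25.1 * 1e6 * 38.2 = 9.5882e+08 m^3


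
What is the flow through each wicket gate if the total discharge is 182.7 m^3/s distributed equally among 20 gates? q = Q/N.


q = 182.7 / 20 = 9.1350 m^3/s


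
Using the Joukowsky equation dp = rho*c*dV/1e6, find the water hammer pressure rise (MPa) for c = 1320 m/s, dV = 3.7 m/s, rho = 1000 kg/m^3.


dp = 1000 * 1320 * 3.7 / 1e6 = 4.8840 MPa


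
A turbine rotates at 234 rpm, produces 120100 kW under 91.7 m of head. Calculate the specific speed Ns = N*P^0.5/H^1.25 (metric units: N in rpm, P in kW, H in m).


Ns = 234 * 120100^0.5 / 91.7^1.25 = 285.7760


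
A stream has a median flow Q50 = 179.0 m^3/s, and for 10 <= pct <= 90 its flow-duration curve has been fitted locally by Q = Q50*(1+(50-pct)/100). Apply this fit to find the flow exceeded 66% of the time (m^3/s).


Q = 179.0 * (1 + (50 - 66)/100) = 150.3600 m^3/s


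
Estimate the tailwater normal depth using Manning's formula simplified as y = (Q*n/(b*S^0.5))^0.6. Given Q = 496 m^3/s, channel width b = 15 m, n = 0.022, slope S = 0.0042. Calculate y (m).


y = (496 * 0.022 / (15 * 0.0042^0.5))^0.6 = 4.2669 m


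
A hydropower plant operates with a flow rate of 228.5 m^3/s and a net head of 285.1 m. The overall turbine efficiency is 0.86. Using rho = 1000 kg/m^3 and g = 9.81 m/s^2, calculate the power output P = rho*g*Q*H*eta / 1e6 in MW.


P = 1000 * 9.81 * 228.5 * 285.1 * 0.86 / 1e6 = 549.6053 MW


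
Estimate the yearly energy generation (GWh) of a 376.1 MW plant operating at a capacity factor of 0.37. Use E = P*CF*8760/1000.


E = 376.1 * 0.37 * 8760 / 1000 = 1219.0153 GWh


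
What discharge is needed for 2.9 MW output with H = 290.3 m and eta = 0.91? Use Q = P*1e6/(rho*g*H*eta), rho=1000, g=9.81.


Q = 2.9 * 1e6 / (1000 * 9.81 * 290.3 * 0.91) = 1.1190 m^3/s


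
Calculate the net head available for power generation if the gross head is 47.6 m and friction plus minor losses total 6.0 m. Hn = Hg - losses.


Hn = 47.6 - 6.0 = 41.6000 m


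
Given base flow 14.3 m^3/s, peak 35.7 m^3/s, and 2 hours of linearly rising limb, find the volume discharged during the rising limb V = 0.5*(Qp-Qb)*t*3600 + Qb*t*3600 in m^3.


V = 0.5*(35.7 - 14.3)*2*3600 + 14.3*2*3600 = 180000.0000 m^3


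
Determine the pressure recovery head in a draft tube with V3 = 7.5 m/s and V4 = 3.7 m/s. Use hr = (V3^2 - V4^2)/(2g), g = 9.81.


hr = (7.5^2 - 3.7^2) / (2*9.81) = 2.1692 m


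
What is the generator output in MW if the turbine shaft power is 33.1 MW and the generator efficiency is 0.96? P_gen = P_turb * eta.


P_gen = 33.1 * 0.96 = 31.7760 MW


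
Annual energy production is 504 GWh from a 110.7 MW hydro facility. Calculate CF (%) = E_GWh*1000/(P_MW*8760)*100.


CF = 504 * 1000 / (110.7 * 8760) * 100 = 51.9731 %


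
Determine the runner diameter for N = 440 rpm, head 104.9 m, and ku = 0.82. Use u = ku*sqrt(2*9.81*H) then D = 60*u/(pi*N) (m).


u = 0.82 * sqrt(2*9.81*104.9) = 37.2007 m/s
D = 60 * 37.2007 / (pi * 440) = 1.6147 m


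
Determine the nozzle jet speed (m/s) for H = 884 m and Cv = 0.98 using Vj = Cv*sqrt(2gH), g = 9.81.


Vj = 0.98 * sqrt(2*9.81*884) = 129.0630 m/s


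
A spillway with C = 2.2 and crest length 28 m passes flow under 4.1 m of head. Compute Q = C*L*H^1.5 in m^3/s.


Q = 2.2 * 28 * 4.1^1.5 = 511.3950 m^3/s


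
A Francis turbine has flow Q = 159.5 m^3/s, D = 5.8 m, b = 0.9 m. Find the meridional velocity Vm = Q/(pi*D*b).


Vm = 159.5 / (pi * 5.8 * 0.9) = 9.7261 m/s


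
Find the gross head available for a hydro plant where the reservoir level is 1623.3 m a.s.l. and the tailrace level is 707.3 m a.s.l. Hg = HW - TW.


Hg = 1623.3 - 707.3 = 916.0000 m


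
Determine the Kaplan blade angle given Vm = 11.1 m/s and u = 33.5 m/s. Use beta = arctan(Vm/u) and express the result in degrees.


beta = arctan(11.1 / 33.5) = 18.3323 degrees


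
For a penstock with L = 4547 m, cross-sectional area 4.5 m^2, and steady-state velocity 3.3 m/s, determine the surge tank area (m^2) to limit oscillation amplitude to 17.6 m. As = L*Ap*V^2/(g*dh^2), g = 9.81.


As = 4547 * 4.5 * 3.3^2 / (9.81 * 17.6^2) = 73.3282 m^2


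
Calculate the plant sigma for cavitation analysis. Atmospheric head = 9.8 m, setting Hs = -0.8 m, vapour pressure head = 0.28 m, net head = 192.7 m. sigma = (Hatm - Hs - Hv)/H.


sigma = (9.8 - (-0.8) - 0.28) / 192.7 = 0.0536


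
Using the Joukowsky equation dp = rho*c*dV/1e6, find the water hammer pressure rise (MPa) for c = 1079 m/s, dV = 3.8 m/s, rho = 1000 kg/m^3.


dp = 1000 * 1079 * 3.8 / 1e6 = 4.1002 MPa


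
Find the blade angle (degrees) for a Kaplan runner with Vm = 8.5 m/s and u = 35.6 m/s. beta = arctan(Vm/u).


beta = arctan(8.5 / 35.6) = 13.4288 degrees


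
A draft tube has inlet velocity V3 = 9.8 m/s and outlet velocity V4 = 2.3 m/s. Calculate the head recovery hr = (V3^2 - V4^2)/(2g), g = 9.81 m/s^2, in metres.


hr = (9.8^2 - 2.3^2) / (2*9.81) = 4.6254 m


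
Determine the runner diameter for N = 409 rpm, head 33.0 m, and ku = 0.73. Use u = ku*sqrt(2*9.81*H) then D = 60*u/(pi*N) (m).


u = 0.73 * sqrt(2*9.81*33.0) = 18.5750 m/s
D = 60 * 18.5750 / (pi * 409) = 0.8674 m


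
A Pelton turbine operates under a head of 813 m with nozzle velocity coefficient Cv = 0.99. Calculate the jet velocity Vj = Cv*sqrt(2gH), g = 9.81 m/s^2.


Vj = 0.99 * sqrt(2*9.81*813) = 125.0345 m/s


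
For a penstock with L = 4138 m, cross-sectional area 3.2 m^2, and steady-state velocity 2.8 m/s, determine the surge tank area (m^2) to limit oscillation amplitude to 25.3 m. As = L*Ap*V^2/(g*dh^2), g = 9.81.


As = 4138 * 3.2 * 2.8^2 / (9.81 * 25.3^2) = 16.5328 m^2


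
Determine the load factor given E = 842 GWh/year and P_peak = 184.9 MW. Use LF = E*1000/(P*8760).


LF = 842 * 1000 / (184.9 * 8760) = 0.5198


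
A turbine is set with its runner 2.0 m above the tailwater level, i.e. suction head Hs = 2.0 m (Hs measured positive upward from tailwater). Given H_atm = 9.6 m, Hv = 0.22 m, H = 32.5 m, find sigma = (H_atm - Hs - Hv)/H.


sigma = (9.6 - 2.0 - 0.22) / 32.5 = 0.2271


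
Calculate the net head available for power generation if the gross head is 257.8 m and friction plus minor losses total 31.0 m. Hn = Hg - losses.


Hn = 257.8 - 31.0 = 226.8000 m


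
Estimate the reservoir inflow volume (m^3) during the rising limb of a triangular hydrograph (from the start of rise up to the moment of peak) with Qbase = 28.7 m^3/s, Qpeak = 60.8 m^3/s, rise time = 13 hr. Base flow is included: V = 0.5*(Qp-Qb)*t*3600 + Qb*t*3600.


V = 0.5*(60.8 - 28.7)*13*3600 + 28.7*13*3600 = 2.0943e+06 m^3


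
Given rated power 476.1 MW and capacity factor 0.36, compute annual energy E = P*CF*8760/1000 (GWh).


E = 476.1 * 0.36 * 8760 / 1000 = 1501.4290 GWh


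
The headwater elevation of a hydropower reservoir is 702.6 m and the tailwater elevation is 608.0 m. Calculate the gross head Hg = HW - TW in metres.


Hg = 702.6 - 608.0 = 94.6000 m


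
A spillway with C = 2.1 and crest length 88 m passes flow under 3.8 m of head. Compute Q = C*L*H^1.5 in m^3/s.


Q = 2.1 * 88 * 3.8^1.5 = 1368.9178 m^3/s


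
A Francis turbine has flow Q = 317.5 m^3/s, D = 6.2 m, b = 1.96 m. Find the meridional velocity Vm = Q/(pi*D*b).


Vm = 317.5 / (pi * 6.2 * 1.96) = 8.3166 m/s


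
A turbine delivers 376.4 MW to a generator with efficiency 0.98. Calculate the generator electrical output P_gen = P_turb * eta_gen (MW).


P_gen = 376.4 * 0.98 = 368.8720 MW


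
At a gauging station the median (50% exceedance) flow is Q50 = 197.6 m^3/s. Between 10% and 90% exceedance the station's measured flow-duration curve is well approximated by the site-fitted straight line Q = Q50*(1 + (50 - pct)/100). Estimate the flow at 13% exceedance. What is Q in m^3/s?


Q = 197.6 * (1 + (50 - 13)/100) = 270.7120 m^3/s


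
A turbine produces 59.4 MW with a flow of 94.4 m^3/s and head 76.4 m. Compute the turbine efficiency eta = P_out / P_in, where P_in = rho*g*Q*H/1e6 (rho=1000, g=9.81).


P_in = 1000 * 9.81 * 94.4 * 76.4 / 1e6 = 70.7513 MW
eta = 59.4 / 70.7513 = 0.8396


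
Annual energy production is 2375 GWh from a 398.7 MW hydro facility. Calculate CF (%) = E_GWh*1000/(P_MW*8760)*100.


CF = 2375 * 1000 / (398.7 * 8760) * 100 = 68.0007 %


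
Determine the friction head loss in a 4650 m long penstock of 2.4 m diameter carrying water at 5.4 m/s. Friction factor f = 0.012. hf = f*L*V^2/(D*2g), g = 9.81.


hf = 0.012 * 4650 * 5.4^2 / (2.4 * 2 * 9.81) = 34.5550 m


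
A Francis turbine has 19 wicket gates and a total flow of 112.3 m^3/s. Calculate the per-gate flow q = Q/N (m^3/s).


q = 112.3 / 19 = 5.9105 m^3/s


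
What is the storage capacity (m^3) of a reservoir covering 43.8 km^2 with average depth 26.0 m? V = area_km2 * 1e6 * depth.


V = 43.8 * 1e6 * 26.0 = 1.1388e+09 m^3


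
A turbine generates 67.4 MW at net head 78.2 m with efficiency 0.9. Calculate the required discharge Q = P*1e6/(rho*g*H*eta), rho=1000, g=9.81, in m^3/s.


Q = 67.4 * 1e6 / (1000 * 9.81 * 78.2 * 0.9) = 97.6206 m^3/s


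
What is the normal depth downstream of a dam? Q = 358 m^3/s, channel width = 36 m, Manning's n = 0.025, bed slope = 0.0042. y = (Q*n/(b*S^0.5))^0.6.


y = (358 * 0.025 / (36 * 0.0042^0.5))^0.6 = 2.2405 m


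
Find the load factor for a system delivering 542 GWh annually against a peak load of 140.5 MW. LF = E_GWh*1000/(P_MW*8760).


LF = 542 * 1000 / (140.5 * 8760) = 0.4404


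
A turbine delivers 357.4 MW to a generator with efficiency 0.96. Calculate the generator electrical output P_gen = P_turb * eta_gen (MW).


P_gen = 357.4 * 0.96 = 343.1040 MW


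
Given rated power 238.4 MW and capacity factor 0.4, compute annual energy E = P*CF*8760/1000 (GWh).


E = 238.4 * 0.4 * 8760 / 1000 = 835.3536 GWh


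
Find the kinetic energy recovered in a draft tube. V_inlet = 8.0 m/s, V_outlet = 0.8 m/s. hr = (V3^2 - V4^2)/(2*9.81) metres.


hr = (8.0^2 - 0.8^2) / (2*9.81) = 3.2294 m


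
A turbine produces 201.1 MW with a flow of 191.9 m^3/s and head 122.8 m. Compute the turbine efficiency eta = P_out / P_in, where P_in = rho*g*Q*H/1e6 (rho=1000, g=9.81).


P_in = 1000 * 9.81 * 191.9 * 122.8 / 1e6 = 231.1758 MW
eta = 201.1 / 231.1758 = 0.8699


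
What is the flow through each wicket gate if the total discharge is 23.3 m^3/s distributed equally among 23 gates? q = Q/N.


q = 23.3 / 23 = 1.0130 m^3/s


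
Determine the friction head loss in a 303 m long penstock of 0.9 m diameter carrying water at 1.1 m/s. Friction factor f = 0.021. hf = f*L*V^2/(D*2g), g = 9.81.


hf = 0.021 * 303 * 1.1^2 / (0.9 * 2 * 9.81) = 0.4360 m


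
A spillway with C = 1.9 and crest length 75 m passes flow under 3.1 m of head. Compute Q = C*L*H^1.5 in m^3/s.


Q = 1.9 * 75 * 3.1^1.5 = 777.7811 m^3/s


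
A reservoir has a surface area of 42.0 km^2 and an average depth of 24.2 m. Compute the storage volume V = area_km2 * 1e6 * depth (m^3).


V = 42.0 * 1e6 * 24.2 = 1.0164e+09 m^3


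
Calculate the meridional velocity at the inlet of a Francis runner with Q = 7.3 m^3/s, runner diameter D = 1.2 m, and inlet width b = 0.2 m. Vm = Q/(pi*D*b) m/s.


Vm = 7.3 / (pi * 1.2 * 0.2) = 9.6819 m/s


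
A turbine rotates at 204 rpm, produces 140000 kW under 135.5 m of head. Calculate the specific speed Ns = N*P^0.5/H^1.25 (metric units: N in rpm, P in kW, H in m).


Ns = 204 * 140000^0.5 / 135.5^1.25 = 165.1087


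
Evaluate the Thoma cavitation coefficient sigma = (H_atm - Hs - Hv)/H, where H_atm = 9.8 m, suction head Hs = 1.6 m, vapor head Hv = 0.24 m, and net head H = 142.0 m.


sigma = (9.8 - 1.6 - 0.24) / 142.0 = 0.0561


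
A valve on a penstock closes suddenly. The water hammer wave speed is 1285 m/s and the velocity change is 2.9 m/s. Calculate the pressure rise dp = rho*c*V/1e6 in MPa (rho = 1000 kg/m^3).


dp = 1000 * 1285 * 2.9 / 1e6 = 3.7265 MPa


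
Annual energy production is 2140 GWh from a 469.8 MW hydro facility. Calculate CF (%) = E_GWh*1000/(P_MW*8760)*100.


CF = 2140 * 1000 / (469.8 * 8760) * 100 = 51.9992 %


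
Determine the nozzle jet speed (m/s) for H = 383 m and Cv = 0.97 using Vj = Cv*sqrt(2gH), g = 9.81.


Vj = 0.97 * sqrt(2*9.81*383) = 84.0854 m/s


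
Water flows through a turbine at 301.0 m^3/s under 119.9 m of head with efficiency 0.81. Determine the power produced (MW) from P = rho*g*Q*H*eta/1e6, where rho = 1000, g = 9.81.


P = 1000 * 9.81 * 301.0 * 119.9 * 0.81 / 1e6 = 286.7740 MW


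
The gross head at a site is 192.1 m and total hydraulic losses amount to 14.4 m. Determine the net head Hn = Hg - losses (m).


Hn = 192.1 - 14.4 = 177.7000 m


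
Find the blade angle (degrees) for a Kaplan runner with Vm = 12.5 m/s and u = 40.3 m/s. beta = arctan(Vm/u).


beta = arctan(12.5 / 40.3) = 17.2325 degrees


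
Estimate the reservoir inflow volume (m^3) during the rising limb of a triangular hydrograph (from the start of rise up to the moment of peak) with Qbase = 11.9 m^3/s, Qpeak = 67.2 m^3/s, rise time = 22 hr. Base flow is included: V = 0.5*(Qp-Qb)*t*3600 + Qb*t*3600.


V = 0.5*(67.2 - 11.9)*22*3600 + 11.9*22*3600 = 3.1324e+06 m^3


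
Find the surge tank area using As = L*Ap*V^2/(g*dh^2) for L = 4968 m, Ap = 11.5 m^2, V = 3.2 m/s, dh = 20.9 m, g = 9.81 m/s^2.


As = 4968 * 11.5 * 3.2^2 / (9.81 * 20.9^2) = 136.5268 m^2


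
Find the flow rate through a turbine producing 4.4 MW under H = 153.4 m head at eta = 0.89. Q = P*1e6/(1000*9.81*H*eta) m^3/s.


Q = 4.4 * 1e6 / (1000 * 9.81 * 153.4 * 0.89) = 3.2852 m^3/s


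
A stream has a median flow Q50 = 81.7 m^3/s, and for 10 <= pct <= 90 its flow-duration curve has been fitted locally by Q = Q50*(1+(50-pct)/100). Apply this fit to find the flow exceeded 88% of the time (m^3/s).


Q = 81.7 * (1 + (50 - 88)/100) = 50.6540 m^3/s


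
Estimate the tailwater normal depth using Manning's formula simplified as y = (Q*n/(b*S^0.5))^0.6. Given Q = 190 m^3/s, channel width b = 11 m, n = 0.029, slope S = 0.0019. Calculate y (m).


y = (190 * 0.029 / (11 * 0.0019^0.5))^0.6 = 4.3274 m


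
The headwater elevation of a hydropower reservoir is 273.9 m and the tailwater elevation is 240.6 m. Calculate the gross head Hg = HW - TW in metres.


Hg = 273.9 - 240.6 = 33.3000 m


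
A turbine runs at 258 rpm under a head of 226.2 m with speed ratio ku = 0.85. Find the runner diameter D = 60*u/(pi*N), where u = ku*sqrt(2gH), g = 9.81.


u = 0.85 * sqrt(2*9.81*226.2) = 56.6258 m/s
D = 60 * 56.6258 / (pi * 258) = 4.1918 m


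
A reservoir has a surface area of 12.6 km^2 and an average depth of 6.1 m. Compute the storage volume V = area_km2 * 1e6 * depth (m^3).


V = 12.6 * 1e6 * 6.1 = 7.6860e+07 m^3


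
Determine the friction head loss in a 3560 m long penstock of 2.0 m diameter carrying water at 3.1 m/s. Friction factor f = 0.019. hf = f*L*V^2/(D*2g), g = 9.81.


hf = 0.019 * 3560 * 3.1^2 / (2.0 * 2 * 9.81) = 16.5652 m


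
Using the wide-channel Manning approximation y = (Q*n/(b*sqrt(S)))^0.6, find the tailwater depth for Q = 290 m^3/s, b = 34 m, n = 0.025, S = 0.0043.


y = (290 * 0.025 / (34 * 0.0043^0.5))^0.6 = 2.0290 m


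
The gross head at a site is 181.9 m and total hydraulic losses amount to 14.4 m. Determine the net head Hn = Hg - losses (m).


Hn = 181.9 - 14.4 = 167.5000 m


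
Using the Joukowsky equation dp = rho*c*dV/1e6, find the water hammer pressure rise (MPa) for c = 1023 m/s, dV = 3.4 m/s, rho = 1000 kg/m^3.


dp = 1000 * 1023 * 3.4 / 1e6 = 3.4782 MPa


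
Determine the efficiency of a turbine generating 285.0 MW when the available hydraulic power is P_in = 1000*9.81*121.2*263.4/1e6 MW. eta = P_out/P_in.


P_in = 1000 * 9.81 * 121.2 * 263.4 / 1e6 = 313.1752 MW
eta = 285.0 / 313.1752 = 0.9100


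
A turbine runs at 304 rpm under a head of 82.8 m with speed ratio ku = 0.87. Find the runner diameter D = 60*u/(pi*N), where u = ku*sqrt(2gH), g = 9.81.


u = 0.87 * sqrt(2*9.81*82.8) = 35.0658 m/s
D = 60 * 35.0658 / (pi * 304) = 2.2030 m


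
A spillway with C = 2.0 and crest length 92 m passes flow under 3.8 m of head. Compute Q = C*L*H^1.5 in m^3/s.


Q = 2.0 * 92 * 3.8^1.5 = 1362.9917 m^3/s


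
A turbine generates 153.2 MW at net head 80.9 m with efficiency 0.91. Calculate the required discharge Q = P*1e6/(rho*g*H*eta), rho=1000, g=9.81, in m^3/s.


Q = 153.2 * 1e6 / (1000 * 9.81 * 80.9 * 0.91) = 212.1289 m^3/s


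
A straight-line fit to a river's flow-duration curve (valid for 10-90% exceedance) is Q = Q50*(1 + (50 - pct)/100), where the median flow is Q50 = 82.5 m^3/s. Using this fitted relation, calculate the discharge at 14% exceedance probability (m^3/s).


Q = 82.5 * (1 + (50 - 14)/100) = 112.2000 m^3/s


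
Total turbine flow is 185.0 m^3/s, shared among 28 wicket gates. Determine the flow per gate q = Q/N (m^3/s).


q = 185.0 / 28 = 6.6071 m^3/s


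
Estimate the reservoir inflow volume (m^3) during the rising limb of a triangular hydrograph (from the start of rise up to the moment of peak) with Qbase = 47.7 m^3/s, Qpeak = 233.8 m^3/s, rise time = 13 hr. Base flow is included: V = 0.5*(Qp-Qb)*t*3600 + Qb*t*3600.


V = 0.5*(233.8 - 47.7)*13*3600 + 47.7*13*3600 = 6.5871e+06 m^3


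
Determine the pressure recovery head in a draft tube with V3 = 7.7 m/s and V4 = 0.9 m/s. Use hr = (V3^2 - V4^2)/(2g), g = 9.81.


hr = (7.7^2 - 0.9^2) / (2*9.81) = 2.9806 m


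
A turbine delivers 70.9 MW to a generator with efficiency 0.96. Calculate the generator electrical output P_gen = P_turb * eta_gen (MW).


P_gen = 70.9 * 0.96 = 68.0640 MW


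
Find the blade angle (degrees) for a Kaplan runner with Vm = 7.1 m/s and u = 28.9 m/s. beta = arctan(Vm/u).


beta = arctan(7.1 / 28.9) = 13.8028 degrees


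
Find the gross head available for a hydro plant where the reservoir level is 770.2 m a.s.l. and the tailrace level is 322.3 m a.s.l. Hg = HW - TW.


Hg = 770.2 - 322.3 = 447.9000 m


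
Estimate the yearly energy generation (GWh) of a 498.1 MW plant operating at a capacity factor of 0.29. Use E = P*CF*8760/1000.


E = 498.1 * 0.29 * 8760 / 1000 = 1265.3732 GWh


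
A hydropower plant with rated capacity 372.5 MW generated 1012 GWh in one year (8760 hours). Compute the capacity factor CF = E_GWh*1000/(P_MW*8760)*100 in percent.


CF = 1012 * 1000 / (372.5 * 8760) * 100 = 31.0135 %


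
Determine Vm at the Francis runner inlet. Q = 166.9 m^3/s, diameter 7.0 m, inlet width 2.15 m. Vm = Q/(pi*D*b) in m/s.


Vm = 166.9 / (pi * 7.0 * 2.15) = 3.5300 m/s


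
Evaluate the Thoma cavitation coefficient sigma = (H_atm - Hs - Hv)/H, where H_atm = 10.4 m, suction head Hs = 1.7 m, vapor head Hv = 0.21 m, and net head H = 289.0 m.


sigma = (10.4 - 1.7 - 0.21) / 289.0 = 0.0294


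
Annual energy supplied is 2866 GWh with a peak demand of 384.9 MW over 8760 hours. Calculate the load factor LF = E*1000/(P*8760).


LF = 2866 * 1000 / (384.9 * 8760) = 0.8500


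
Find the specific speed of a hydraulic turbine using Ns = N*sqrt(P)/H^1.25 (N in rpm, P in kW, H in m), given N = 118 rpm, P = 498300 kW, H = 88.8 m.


Ns = 118 * 498300^0.5 / 88.8^1.25 = 305.5704


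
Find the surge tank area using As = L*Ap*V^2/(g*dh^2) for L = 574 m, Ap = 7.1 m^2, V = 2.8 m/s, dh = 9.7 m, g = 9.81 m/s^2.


As = 574 * 7.1 * 2.8^2 / (9.81 * 9.7^2) = 34.6158 m^2


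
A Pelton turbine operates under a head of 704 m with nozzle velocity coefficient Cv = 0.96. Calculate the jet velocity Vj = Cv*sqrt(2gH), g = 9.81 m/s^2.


Vj = 0.96 * sqrt(2*9.81*704) = 112.8254 m/s


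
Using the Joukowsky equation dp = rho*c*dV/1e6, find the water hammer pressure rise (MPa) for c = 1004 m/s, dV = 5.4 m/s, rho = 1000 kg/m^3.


dp = 1000 * 1004 * 5.4 / 1e6 = 5.4216 MPa


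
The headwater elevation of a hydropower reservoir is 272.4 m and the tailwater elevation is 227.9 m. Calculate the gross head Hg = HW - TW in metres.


Hg = 272.4 - 227.9 = 44.5000 m


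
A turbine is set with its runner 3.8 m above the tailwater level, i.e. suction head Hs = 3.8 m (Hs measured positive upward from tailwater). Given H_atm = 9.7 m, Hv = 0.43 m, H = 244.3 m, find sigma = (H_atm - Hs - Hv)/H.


sigma = (9.7 - 3.8 - 0.43) / 244.3 = 0.0224


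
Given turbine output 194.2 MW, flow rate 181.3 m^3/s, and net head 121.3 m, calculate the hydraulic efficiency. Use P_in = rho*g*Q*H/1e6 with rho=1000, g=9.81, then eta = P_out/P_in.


P_in = 1000 * 9.81 * 181.3 * 121.3 / 1e6 = 215.7385 MW
eta = 194.2 / 215.7385 = 0.9002


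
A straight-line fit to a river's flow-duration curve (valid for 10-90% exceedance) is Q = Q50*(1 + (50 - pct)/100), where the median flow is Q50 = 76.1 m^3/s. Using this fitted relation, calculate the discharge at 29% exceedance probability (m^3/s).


Q = 76.1 * (1 + (50 - 29)/100) = 92.0810 m^3/s


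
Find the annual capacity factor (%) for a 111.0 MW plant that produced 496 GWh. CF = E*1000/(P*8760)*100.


CF = 496 * 1000 / (111.0 * 8760) * 100 = 51.0099 %


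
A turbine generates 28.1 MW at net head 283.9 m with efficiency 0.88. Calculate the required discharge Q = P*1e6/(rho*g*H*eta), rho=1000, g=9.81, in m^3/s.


Q = 28.1 * 1e6 / (1000 * 9.81 * 283.9 * 0.88) = 11.4654 m^3/s


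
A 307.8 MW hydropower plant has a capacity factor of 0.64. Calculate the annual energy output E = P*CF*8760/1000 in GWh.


E = 307.8 * 0.64 * 8760 / 1000 = 1725.6499 GWh


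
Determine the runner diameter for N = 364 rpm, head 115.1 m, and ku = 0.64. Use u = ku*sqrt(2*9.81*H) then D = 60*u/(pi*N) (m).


u = 0.64 * sqrt(2*9.81*115.1) = 30.4136 m/s
D = 60 * 30.4136 / (pi * 364) = 1.5958 m


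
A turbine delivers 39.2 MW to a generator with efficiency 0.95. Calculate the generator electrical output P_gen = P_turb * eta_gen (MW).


P_gen = 39.2 * 0.95 = 37.2400 MW


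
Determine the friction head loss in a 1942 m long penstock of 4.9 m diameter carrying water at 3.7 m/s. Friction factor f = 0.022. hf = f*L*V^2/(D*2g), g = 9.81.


hf = 0.022 * 1942 * 3.7^2 / (4.9 * 2 * 9.81) = 6.0839 m


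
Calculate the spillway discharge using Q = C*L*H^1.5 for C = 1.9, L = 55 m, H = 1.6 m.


Q = 1.9 * 55 * 1.6^1.5 = 211.4931 m^3/s


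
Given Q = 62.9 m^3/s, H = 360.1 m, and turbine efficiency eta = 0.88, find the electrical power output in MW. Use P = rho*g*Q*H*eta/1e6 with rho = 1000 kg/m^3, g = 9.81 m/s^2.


P = 1000 * 9.81 * 62.9 * 360.1 * 0.88 / 1e6 = 195.5354 MW


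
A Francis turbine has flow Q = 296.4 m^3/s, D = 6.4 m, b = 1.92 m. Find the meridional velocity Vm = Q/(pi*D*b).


Vm = 296.4 / (pi * 6.4 * 1.92) = 7.6780 m/s


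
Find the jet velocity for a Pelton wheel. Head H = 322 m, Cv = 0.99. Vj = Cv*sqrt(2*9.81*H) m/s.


Vj = 0.99 * sqrt(2*9.81*322) = 78.6887 m/s


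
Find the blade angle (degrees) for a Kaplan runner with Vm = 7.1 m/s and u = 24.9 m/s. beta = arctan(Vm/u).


beta = arctan(7.1 / 24.9) = 15.9150 degrees


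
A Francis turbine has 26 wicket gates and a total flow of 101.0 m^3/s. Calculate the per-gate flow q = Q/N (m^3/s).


q = 101.0 / 26 = 3.8846 m^3/s


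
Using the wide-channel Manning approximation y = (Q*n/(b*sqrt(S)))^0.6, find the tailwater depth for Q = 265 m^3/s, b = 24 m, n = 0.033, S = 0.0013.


y = (265 * 0.033 / (24 * 0.0013^0.5))^0.6 = 4.0063 m


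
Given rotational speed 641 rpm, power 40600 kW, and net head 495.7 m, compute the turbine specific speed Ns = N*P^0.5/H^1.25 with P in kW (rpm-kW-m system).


Ns = 641 * 40600^0.5 / 495.7^1.25 = 55.2201


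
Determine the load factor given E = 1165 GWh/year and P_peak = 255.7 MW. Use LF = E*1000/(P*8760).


LF = 1165 * 1000 / (255.7 * 8760) = 0.5201


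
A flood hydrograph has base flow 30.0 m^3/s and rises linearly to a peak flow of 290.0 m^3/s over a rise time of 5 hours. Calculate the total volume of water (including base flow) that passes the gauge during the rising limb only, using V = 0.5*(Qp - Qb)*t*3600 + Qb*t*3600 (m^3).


V = 0.5*(290.0 - 30.0)*5*3600 + 30.0*5*3600 = 2.8800e+06 m^3


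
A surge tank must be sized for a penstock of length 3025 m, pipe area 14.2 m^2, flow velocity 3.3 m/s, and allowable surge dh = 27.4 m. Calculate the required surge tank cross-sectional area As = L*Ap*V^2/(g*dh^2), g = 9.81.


As = 3025 * 14.2 * 3.3^2 / (9.81 * 27.4^2) = 63.5143 m^2


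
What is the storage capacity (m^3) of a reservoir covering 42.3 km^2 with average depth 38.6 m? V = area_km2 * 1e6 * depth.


V = 42.3 * 1e6 * 38.6 = 1.6328e+09 m^3


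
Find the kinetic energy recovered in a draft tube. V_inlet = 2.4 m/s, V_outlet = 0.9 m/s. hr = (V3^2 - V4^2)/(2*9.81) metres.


hr = (2.4^2 - 0.9^2) / (2*9.81) = 0.2523 m


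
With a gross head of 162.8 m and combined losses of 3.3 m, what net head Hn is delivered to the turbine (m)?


Hn = 162.8 - 3.3 = 159.5000 m


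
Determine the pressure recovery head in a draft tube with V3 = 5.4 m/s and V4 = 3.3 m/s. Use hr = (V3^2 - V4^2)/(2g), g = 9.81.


hr = (5.4^2 - 3.3^2) / (2*9.81) = 0.9312 m


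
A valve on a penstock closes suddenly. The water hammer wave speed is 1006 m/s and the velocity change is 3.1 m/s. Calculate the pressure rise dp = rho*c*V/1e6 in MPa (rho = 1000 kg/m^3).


dp = 1000 * 1006 * 3.1 / 1e6 = 3.1186 MPa


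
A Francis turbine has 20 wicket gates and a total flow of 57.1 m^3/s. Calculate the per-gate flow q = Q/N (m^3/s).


q = 57.1 / 20 = 2.8550 m^3/s


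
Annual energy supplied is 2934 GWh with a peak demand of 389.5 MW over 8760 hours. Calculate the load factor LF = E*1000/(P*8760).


LF = 2934 * 1000 / (389.5 * 8760) = 0.8599


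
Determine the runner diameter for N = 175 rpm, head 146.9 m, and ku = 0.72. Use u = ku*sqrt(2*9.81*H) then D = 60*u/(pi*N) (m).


u = 0.72 * sqrt(2*9.81*146.9) = 38.6539 m/s
D = 60 * 38.6539 / (pi * 175) = 4.2185 m


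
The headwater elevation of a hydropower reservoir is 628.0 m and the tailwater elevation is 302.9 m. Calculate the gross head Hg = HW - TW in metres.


Hg = 628.0 - 302.9 = 325.1000 m


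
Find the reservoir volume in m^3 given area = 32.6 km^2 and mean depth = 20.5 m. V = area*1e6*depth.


V = 32.6 * 1e6 * 20.5 = 6.6830e+08 m^3


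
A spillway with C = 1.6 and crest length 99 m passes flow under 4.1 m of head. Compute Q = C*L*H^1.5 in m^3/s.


Q = 1.6 * 99 * 4.1^1.5 = 1315.0158 m^3/s


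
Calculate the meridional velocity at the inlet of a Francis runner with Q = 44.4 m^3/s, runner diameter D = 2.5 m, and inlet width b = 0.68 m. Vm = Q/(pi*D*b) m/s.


Vm = 44.4 / (pi * 2.5 * 0.68) = 8.3135 m/s


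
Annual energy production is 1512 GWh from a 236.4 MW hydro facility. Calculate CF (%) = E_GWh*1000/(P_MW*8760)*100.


CF = 1512 * 1000 / (236.4 * 8760) * 100 = 73.0130 %


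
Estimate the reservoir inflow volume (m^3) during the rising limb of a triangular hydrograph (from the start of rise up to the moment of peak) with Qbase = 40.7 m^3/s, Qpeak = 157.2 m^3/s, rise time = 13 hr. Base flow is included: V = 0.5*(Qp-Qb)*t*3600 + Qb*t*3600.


V = 0.5*(157.2 - 40.7)*13*3600 + 40.7*13*3600 = 4.6309e+06 m^3


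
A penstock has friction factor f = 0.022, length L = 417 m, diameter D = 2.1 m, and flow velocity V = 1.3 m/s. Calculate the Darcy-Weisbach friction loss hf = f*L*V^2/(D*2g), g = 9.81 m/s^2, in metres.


hf = 0.022 * 417 * 1.3^2 / (2.1 * 2 * 9.81) = 0.3763 m


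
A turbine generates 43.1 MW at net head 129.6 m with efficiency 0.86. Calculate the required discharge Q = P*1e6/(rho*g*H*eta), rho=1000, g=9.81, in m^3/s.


Q = 43.1 * 1e6 / (1000 * 9.81 * 129.6 * 0.86) = 39.4189 m^3/s


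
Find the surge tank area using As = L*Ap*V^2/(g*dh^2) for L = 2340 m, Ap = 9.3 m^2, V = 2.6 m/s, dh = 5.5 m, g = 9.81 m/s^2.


As = 2340 * 9.3 * 2.6^2 / (9.81 * 5.5^2) = 495.7368 m^2


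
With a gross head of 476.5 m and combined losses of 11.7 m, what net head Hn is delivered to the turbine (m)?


Hn = 476.5 - 11.7 = 464.8000 m


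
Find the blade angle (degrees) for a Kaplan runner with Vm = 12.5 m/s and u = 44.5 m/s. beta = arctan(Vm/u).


beta = arctan(12.5 / 44.5) = 15.6900 degrees


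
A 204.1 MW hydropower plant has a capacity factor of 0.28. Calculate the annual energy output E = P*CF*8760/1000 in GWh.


E = 204.1 * 0.28 * 8760 / 1000 = 500.6165 GWh


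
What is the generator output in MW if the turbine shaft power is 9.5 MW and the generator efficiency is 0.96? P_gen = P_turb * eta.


P_gen = 9.5 * 0.96 = 9.1200 MW


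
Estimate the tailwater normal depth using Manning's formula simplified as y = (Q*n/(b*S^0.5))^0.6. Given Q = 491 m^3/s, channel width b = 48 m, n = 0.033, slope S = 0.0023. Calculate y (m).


y = (491 * 0.033 / (48 * 0.0023^0.5))^0.6 = 3.2247 m


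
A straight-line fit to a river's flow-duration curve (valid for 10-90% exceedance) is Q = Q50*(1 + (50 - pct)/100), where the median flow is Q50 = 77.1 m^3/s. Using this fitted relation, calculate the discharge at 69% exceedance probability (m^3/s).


Q = 77.1 * (1 + (50 - 69)/100) = 62.4510 m^3/s


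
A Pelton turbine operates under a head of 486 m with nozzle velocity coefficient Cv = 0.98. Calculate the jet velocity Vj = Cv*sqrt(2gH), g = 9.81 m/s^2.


Vj = 0.98 * sqrt(2*9.81*486) = 95.6960 m/s


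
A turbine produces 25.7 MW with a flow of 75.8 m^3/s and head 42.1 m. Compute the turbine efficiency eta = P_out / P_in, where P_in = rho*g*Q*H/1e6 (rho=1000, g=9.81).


P_in = 1000 * 9.81 * 75.8 * 42.1 / 1e6 = 31.3055 MW
eta = 25.7 / 31.3055 = 0.8209


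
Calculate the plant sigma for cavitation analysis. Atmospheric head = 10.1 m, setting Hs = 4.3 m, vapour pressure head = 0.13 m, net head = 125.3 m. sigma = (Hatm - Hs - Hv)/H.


sigma = (10.1 - 4.3 - 0.13) / 125.3 = 0.0453


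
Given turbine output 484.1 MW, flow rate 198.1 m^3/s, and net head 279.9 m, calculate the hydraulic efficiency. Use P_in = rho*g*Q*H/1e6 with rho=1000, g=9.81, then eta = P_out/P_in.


P_in = 1000 * 9.81 * 198.1 * 279.9 / 1e6 = 543.9467 MW
eta = 484.1 / 543.9467 = 0.8900


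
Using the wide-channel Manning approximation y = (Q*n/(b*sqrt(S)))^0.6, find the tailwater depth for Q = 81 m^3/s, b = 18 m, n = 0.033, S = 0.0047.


y = (81 * 0.033 / (18 * 0.0047^0.5))^0.6 = 1.5900 m


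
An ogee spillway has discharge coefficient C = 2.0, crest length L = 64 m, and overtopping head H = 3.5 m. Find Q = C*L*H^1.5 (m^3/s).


Q = 2.0 * 64 * 3.5^1.5 = 838.1313 m^3/s


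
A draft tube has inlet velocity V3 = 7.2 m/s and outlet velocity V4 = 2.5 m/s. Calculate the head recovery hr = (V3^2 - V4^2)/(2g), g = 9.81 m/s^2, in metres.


hr = (7.2^2 - 2.5^2) / (2*9.81) = 2.3236 m


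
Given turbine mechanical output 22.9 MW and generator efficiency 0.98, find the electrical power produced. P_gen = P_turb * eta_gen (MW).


P_gen = 22.9 * 0.98 = 22.4420 MW
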